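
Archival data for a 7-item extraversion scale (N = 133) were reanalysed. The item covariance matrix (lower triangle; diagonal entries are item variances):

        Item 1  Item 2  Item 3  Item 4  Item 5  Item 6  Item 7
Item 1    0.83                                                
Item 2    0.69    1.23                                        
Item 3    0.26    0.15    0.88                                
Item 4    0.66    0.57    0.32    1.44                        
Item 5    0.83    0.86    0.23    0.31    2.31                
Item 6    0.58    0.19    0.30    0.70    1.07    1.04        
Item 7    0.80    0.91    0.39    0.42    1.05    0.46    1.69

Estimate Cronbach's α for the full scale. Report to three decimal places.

Cronbach's α = 0.833

Σσᵢ² = 0.83 + 1.23 + 0.88 + 1.44 + 2.31 + 1.04 + 1.69 = 9.42
Σ_{i<j} σ_ij = 11.75
σ²_total = 9.42 + 2 × 11.75 = 32.92
α = (k/(k−1))·(1 − Σσᵢ²/σ²_total) = (7/6)·(1 − 9.42/32.92) = 0.833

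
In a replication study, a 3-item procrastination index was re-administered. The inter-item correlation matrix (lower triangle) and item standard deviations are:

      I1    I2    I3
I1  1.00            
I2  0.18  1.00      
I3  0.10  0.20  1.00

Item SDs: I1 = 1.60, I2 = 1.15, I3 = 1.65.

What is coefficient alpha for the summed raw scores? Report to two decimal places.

coefficient alpha = 0.34

Σσ²ᵢ = 1.60² + 1.15² + 1.65² = 6.6050
Covariances σ_ij = r_ij · s_i · s_j:
  σ(I1,I2) = 0.18 × 1.60 × 1.15 = 0.3312
  σ(I1,I3) = 0.10 × 1.60 × 1.65 = 0.2640
  σ(I2,I3) = 0.20 × 1.15 × 1.65 = 0.3795
σ²_T = Σσ²ᵢ + 2·Σσ_ij = 6.6050 + 2 × 0.9747 = 8.5544
α = (3/2)·(1 − 6.6050/8.5544) = 0.34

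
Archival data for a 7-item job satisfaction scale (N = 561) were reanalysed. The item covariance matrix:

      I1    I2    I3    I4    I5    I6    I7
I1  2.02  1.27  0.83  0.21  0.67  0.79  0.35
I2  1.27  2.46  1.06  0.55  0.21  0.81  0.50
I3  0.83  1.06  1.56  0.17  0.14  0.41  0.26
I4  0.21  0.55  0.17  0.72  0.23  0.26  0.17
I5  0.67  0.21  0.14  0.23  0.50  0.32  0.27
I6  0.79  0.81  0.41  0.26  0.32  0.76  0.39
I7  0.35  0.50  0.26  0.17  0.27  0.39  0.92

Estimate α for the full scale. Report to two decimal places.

Σσ²ᵢ = 2.02 + 2.46 + 1.56 + 0.72 + 0.50 + 0.76 + 0.92 = 8.94
Sum of off-diagonal covariances = 9.87
σ²_total = 8.94 + 2 × 9.87 = 28.68
α = (k/(k−1))·(1 − Σσ²ᵢ/σ²_total) = (7/6)·(1 − 8.94/28.68) = 0.80

α = 0.80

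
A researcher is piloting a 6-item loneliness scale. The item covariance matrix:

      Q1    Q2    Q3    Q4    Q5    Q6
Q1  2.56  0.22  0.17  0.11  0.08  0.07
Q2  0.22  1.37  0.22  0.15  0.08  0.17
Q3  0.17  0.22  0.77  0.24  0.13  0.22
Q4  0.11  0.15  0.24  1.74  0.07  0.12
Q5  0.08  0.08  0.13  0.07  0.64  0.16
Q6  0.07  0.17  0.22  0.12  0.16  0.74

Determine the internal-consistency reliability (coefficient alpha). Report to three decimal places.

Σσᵢ² = 2.56 + 1.37 + 0.77 + 1.74 + 0.64 + 0.74 = 7.82
Σ_{i<j} σ_ij = 2.21
σ²_T = 7.82 + 2 × 2.21 = 12.24
α = (k/(k−1))·(1 − Σσᵢ²/σ²_T) = (6/5)·(1 − 7.82/12.24) = 0.433

coefficient alpha = 0.433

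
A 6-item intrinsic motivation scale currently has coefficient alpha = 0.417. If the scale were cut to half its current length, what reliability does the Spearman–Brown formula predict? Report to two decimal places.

Length factor m = 1/2
α' = m·α / (1 − (1−m)·α)
   = 1/2 × 0.417 / (1 − (1 − 1/2) × 0.417)
   = 0.2085 / 0.7915 = 0.26

predicted reliability = 0.26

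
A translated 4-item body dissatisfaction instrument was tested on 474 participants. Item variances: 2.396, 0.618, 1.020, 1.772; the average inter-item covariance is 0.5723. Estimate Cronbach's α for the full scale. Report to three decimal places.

Σσ²ᵢ = 2.396 + 0.618 + 1.020 + 1.772 = 5.806
Sum of the 6 distinct covariances = 6 × 0.5723 = 3.4338
total variance = Σσ²ᵢ + 2·Σcov = 5.806 + 2 × 3.4338 = 12.6736
α = (4/3)·(1 − 5.806/12.6736) = 0.723

α = 0.723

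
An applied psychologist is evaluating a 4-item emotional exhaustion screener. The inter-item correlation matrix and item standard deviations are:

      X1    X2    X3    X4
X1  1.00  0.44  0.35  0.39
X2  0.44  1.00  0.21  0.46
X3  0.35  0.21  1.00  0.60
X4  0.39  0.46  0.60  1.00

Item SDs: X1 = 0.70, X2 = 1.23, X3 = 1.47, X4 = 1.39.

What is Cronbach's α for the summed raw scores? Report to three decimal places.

Σσ²ᵢ = 0.70² + 1.23² + 1.47² + 1.39² = 6.0959
Covariances σ_ij = r_ij · s_i · s_j:
  σ(X1,X2) = 0.44 × 0.70 × 1.23 = 0.3788
  σ(X1,X3) = 0.35 × 0.70 × 1.47 = 0.3601
  σ(X1,X4) = 0.39 × 0.70 × 1.39 = 0.3795
  σ(X2,X3) = 0.21 × 1.23 × 1.47 = 0.3797
  σ(X2,X4) = 0.46 × 1.23 × 1.39 = 0.7865
  σ(X3,X4) = 0.60 × 1.47 × 1.39 = 1.2260
σ²_T = Σσ²ᵢ + 2·Σσ_ij = 6.0959 + 2 × 3.5106 = 13.1171
α = (4/3)·(1 − 6.0959/13.1171) = 0.714

α = 0.714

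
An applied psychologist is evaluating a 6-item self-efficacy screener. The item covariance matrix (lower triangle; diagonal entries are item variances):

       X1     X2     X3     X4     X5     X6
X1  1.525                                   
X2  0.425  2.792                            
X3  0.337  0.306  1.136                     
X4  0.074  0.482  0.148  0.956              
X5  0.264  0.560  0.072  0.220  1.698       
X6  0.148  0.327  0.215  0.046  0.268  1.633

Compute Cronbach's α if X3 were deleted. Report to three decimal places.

α = 0.494

Remaining items: X1, X2, X4, X5, X6 (k = 5).
ΣVar(i) = 1.525 + 2.792 + 0.956 + 1.698 + 1.633 = 8.604
Var(T) = 8.604 + 2 × 2.814 = 14.232
α (item deleted) = (5/4)·(1 − 8.604/14.232) = 0.494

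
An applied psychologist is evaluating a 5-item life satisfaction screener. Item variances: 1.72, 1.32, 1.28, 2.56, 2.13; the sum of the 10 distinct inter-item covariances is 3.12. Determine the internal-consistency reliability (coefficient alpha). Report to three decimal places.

coefficient alpha = 0.511

Σσᵢ² = 1.72 + 1.32 + 1.28 + 2.56 + 2.13 = 9.01
Sum of distinct covariances = 3.12
total variance = Σσᵢ² + 2·Σcov = 9.01 + 2 × 3.12 = 15.25
α = (5/4)·(1 − 9.01/15.25) = 0.511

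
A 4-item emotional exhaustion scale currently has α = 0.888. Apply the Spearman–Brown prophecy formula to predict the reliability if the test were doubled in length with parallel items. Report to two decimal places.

predicted reliability = 0.94

Length factor m = 2
α' = m·α / (1 + (m−1)·α)
   = 2 × 0.888 / (1 + (2 − 1) × 0.888)
   = 1.7760 / 1.8880 = 0.94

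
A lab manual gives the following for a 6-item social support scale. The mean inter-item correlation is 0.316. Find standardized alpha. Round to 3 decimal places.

Standardized α = k·r̄ / (1 + (k−1)·r̄) = 6 × 0.316 / (1 + 5 × 0.316)
  = 1.8960 / 2.5800 = 0.735

α = 0.735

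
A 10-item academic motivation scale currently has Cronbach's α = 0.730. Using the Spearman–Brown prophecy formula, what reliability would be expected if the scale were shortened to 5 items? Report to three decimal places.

Length factor m = 5/10 = 0.5000
α' = m·α / (1 − (1−m)·α)
   = 5/10 × 0.730 / (1 − (1 − 5/10) × 0.730)
   = 0.3650 / 0.6350 = 0.575

predicted reliability = 0.575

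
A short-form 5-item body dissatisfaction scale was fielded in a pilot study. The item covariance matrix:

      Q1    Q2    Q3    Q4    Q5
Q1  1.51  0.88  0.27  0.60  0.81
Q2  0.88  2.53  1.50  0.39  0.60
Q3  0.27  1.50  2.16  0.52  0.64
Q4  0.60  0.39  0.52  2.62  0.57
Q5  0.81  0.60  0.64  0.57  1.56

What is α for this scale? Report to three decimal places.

α = 0.708

sum of item variances = 1.51 + 2.53 + 2.16 + 2.62 + 1.56 = 10.38
Sum of the distinct covariances = 6.78
Var(T) = 10.38 + 2 × 6.78 = 23.94
α = (k/(k−1))·(1 − sum of item variances/Var(T)) = (5/4)·(1 − 10.38/23.94) = 0.708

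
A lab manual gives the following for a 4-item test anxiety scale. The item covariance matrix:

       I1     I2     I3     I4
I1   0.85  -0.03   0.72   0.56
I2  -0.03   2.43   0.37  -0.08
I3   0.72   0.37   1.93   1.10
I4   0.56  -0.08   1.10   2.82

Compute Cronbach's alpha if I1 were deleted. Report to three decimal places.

Remaining items: I2, I3, I4 (k = 3).
Σσᵢ² = 2.43 + 1.93 + 2.82 = 7.18
Var(T) = 7.18 + 2 × 1.39 = 9.96
α (item deleted) = (3/2)·(1 − 7.18/9.96) = 0.419

Cronbach's alpha = 0.419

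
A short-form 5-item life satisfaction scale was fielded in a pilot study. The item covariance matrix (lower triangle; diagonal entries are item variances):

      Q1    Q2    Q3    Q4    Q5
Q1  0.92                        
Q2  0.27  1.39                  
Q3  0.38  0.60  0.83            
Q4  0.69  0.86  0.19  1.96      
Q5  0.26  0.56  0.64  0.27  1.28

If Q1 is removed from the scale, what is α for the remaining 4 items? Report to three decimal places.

α = 0.711

Remaining items: Q2, Q3, Q4, Q5 (k = 4).
Σσᵢ² = 1.39 + 0.83 + 1.96 + 1.28 = 5.46
total variance = 5.46 + 2 × 3.12 = 11.70
α (item deleted) = (4/3)·(1 − 5.46/11.70) = 0.711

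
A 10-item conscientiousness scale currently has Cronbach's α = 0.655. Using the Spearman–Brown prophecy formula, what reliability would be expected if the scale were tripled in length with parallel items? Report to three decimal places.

predicted reliability = 0.851

Length factor m = 3
α' = m·α / (1 + (m−1)·α)
   = 3 × 0.655 / (1 + (3 − 1) × 0.655)
   = 1.9650 / 2.3100 = 0.851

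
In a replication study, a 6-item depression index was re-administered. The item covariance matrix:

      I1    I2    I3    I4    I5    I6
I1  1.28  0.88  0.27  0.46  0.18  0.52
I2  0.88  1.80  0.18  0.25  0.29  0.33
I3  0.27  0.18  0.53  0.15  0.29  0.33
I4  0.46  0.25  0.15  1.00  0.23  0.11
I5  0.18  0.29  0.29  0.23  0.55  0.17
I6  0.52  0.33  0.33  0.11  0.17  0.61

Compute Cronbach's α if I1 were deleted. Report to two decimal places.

α = 0.64

Remaining items: I2, I3, I4, I5, I6 (k = 5).
Σσᵢ² = 1.80 + 0.53 + 1.00 + 0.55 + 0.61 = 4.49
σ²_T = 4.49 + 2 × 2.33 = 9.15
α (item deleted) = (5/4)·(1 − 4.49/9.15) = 0.64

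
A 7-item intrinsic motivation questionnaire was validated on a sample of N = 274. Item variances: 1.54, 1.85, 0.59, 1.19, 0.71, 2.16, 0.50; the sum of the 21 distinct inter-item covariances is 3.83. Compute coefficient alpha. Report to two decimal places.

coefficient alpha = 0.55

Σσᵢ² = 1.54 + 1.85 + 0.59 + 1.19 + 0.71 + 2.16 + 0.50 = 8.54
Sum of distinct covariances = 3.83
σ²_total = Σσᵢ² + 2·Σcov = 8.54 + 2 × 3.83 = 16.20
α = (7/6)·(1 − 8.54/16.20) = 0.55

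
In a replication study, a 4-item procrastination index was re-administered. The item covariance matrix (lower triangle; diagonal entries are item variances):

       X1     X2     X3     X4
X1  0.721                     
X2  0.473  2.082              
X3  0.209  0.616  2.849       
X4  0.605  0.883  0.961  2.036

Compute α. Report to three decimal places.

ΣVar(i) = 0.721 + 2.082 + 2.849 + 2.036 = 7.688
Σ_{i<j} σ_ij = 3.747
total variance = 7.688 + 2 × 3.747 = 15.182
α = (k/(k−1))·(1 − ΣVar(i)/total variance) = (4/3)·(1 − 7.688/15.182) = 0.658

α = 0.658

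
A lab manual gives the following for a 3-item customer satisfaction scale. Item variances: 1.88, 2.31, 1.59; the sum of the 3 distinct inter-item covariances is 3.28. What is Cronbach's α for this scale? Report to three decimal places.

Σσ²ᵢ = 1.88 + 2.31 + 1.59 = 5.78
Sum of distinct covariances = 3.28
σ²_total = Σσ²ᵢ + 2·Σcov = 5.78 + 2 × 3.28 = 12.34
α = (3/2)·(1 − 5.78/12.34) = 0.797

Cronbach's α = 0.797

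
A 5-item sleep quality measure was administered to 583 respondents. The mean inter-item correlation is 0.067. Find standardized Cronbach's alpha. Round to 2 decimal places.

standardized Cronbach's alpha = 0.26

Standardized α = k·r̄ / (1 + (k−1)·r̄) = 5 × 0.067 / (1 + 4 × 0.067)
  = 0.3350 / 1.2680 = 0.26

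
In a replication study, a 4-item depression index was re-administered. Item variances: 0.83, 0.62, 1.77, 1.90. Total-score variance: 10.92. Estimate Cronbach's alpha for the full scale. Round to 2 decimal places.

α = 0.71

Σσ²ᵢ = 0.83 + 0.62 + 1.77 + 1.90 = 5.12
α = (k/(k−1))·(1 − Σσ²ᵢ/Var(T)) = (4/3)·(1 − 5.12/10.92) = 0.71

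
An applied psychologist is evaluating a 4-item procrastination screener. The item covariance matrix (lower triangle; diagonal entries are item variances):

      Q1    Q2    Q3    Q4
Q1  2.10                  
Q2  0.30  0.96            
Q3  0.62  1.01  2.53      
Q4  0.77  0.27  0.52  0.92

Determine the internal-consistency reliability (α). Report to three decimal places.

α = 0.690

sum of item variances = 2.10 + 0.96 + 2.53 + 0.92 = 6.51
Σ_{i<j} σ_ij = 3.49
Var(T) = 6.51 + 2 × 3.49 = 13.49
α = (k/(k−1))·(1 − sum of item variances/Var(T)) = (4/3)·(1 − 6.51/13.49) = 0.690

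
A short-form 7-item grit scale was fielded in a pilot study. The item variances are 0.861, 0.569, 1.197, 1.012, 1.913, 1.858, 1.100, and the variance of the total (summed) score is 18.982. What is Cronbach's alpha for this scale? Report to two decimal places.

α = 0.64

Σσᵢ² = 0.861 + 0.569 + 1.197 + 1.012 + 1.913 + 1.858 + 1.100 = 8.510
α = (k/(k−1))·(1 − Σσᵢ²/total variance) = (7/6)·(1 − 8.510/18.982) = 0.64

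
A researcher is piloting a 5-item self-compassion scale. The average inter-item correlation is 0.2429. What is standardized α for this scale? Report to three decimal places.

Standardized α = k·r̄ / (1 + (k−1)·r̄) = 5 × 0.2429 / (1 + 4 × 0.2429)
  = 1.2145 / 1.9716 = 0.616

standardized α = 0.616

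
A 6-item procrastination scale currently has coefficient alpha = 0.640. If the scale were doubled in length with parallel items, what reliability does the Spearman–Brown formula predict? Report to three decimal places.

predicted reliability = 0.780

Length factor m = 2
α' = m·α / (1 + (m−1)·α)
   = 2 × 0.640 / (1 + (2 − 1) × 0.640)
   = 1.2800 / 1.6400 = 0.780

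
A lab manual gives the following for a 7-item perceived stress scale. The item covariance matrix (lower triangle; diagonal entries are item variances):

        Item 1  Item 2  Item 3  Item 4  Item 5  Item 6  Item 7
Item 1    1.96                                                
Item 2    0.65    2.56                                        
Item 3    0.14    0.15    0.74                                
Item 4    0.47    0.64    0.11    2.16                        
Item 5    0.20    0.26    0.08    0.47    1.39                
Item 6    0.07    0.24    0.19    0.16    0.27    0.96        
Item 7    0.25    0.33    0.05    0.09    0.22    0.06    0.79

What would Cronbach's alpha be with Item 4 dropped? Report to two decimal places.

Remaining items: Item 1, Item 2, Item 3, Item 5, Item 6, Item 7 (k = 6).
Σσ²ᵢ = 1.96 + 2.56 + 0.74 + 1.39 + 0.96 + 0.79 = 8.40
σ²_total = 8.40 + 2 × 3.16 = 14.72
α (item deleted) = (6/5)·(1 − 8.40/14.72) = 0.52

α = 0.52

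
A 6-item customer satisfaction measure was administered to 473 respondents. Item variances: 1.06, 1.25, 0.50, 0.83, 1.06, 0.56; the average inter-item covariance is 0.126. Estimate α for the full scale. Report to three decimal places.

α = 0.502

Σσᵢ² = 1.06 + 1.25 + 0.50 + 0.83 + 1.06 + 0.56 = 5.26
Sum of the 15 distinct covariances = 15 × 0.126 = 1.890
σ²_T = Σσᵢ² + 2·Σcov = 5.26 + 2 × 1.890 = 9.040
α = (6/5)·(1 − 5.26/9.040) = 0.502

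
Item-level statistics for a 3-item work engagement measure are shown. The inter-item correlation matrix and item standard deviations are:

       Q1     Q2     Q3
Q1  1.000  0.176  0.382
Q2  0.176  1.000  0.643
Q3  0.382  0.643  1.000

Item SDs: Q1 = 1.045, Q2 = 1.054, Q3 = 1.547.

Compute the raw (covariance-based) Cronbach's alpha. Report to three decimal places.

Σσ²ᵢ = 1.045² + 1.054² + 1.547² = 4.5961
Covariances σ_ij = r_ij · s_i · s_j:
  σ(Q1,Q2) = 0.176 × 1.045 × 1.054 = 0.1939
  σ(Q1,Q3) = 0.382 × 1.045 × 1.547 = 0.6175
  σ(Q2,Q3) = 0.643 × 1.054 × 1.547 = 1.0484
σ²_T = Σσ²ᵢ + 2·Σσ_ij = 4.5961 + 2 × 1.8598 = 8.3157
α = (3/2)·(1 − 4.5961/8.3157) = 0.671

Cronbach's alpha = 0.671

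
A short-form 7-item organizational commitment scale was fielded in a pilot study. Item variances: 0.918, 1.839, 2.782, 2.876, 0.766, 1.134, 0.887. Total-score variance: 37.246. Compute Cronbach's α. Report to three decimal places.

Cronbach's α = 0.816

Σσ²ᵢ = 0.918 + 1.839 + 2.782 + 2.876 + 0.766 + 1.134 + 0.887 = 11.202
α = (k/(k−1))·(1 − Σσ²ᵢ/σ²_total) = (7/6)·(1 − 11.202/37.246) = 0.816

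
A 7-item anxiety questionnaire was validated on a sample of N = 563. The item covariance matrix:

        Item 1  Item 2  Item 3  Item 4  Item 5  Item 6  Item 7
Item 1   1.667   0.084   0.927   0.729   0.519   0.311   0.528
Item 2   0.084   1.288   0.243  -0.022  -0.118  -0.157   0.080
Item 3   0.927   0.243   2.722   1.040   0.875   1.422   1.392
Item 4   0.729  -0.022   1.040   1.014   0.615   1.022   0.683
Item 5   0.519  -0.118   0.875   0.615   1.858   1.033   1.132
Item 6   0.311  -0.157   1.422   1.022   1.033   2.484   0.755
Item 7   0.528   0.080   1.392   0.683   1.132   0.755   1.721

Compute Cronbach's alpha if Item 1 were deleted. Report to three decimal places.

Cronbach's alpha = 0.772

Remaining items: Item 2, Item 3, Item 4, Item 5, Item 6, Item 7 (k = 6).
Σσᵢ² = 1.288 + 2.722 + 1.014 + 1.858 + 2.484 + 1.721 = 11.087
Var(T) = 11.087 + 2 × 9.995 = 31.077
α (item deleted) = (6/5)·(1 − 11.087/31.077) = 0.772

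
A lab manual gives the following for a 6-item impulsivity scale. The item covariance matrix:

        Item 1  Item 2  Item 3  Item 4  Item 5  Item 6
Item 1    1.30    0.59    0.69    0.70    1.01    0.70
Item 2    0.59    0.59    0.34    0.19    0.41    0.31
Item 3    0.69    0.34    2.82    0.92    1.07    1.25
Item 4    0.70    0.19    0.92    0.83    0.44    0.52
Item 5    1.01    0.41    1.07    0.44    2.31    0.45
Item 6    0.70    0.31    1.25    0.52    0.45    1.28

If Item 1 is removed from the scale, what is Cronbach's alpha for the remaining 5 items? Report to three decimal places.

Cronbach's alpha = 0.751

Remaining items: Item 2, Item 3, Item 4, Item 5, Item 6 (k = 5).
Σσᵢ² = 0.59 + 2.82 + 0.83 + 2.31 + 1.28 = 7.83
Var(T) = 7.83 + 2 × 5.90 = 19.63
α (item deleted) = (5/4)·(1 − 7.83/19.63) = 0.751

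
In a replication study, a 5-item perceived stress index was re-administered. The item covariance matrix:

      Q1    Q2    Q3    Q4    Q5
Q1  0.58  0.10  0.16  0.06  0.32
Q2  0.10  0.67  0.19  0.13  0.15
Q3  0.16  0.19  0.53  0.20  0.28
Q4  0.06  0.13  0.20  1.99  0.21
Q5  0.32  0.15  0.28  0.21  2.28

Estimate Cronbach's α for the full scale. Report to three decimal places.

Cronbach's α = 0.466

Σσᵢ² = 0.58 + 0.67 + 0.53 + 1.99 + 2.28 = 6.05
Sum of off-diagonal covariances = 1.80
σ²_total = 6.05 + 2 × 1.80 = 9.65
α = (k/(k−1))·(1 − Σσᵢ²/σ²_total) = (5/4)·(1 − 6.05/9.65) = 0.466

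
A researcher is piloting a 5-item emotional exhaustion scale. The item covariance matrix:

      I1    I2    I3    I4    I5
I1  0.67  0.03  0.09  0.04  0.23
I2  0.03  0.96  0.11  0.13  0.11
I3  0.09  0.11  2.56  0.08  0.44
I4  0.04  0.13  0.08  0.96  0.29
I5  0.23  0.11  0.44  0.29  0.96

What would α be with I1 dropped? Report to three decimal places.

α = 0.399

Remaining items: I2, I3, I4, I5 (k = 4).
sum of item variances = 0.96 + 2.56 + 0.96 + 0.96 = 5.44
σ²_T = 5.44 + 2 × 1.16 = 7.76
α (item deleted) = (4/3)·(1 − 5.44/7.76) = 0.399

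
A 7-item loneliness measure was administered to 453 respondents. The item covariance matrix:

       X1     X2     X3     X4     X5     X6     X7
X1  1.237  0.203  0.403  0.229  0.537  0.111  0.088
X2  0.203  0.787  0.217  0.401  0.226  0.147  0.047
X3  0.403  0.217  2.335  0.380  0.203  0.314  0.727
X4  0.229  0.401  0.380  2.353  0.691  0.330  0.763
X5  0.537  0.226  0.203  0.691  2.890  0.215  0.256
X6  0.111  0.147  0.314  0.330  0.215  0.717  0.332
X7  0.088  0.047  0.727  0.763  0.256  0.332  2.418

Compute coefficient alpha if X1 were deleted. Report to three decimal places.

coefficient alpha = 0.573

Remaining items: X2, X3, X4, X5, X6, X7 (k = 6).
Σσᵢ² = 0.787 + 2.335 + 2.353 + 2.890 + 0.717 + 2.418 = 11.500
Var(T) = 11.500 + 2 × 5.249 = 21.998
α (item deleted) = (6/5)·(1 − 11.500/21.998) = 0.573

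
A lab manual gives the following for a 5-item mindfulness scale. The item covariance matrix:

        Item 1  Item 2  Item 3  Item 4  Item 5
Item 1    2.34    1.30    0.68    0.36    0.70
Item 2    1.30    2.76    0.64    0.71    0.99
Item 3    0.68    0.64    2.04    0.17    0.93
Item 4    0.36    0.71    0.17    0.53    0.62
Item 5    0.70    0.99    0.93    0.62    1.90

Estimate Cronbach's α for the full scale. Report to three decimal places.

Σσᵢ² = 2.34 + 2.76 + 2.04 + 0.53 + 1.90 = 9.57
Sum of the distinct covariances = 7.10
Var(T) = 9.57 + 2 × 7.10 = 23.77
α = (k/(k−1))·(1 − Σσᵢ²/Var(T)) = (5/4)·(1 − 9.57/23.77) = 0.747

α = 0.747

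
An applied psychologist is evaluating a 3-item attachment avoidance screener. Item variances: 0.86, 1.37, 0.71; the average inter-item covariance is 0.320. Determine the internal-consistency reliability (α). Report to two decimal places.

α = 0.59

ΣVar(i) = 0.86 + 1.37 + 0.71 = 2.94
Sum of the 3 distinct covariances = 3 × 0.320 = 0.960
total variance = ΣVar(i) + 2·Σcov = 2.94 + 2 × 0.960 = 4.860
α = (3/2)·(1 − 2.94/4.860) = 0.59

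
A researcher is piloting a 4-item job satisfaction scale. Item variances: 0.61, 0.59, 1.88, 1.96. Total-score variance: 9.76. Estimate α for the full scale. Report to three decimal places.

α = 0.645

ΣVar(i) = 0.61 + 0.59 + 1.88 + 1.96 = 5.04
α = (k/(k−1))·(1 − ΣVar(i)/σ²_T) = (4/3)·(1 − 5.04/9.76) = 0.645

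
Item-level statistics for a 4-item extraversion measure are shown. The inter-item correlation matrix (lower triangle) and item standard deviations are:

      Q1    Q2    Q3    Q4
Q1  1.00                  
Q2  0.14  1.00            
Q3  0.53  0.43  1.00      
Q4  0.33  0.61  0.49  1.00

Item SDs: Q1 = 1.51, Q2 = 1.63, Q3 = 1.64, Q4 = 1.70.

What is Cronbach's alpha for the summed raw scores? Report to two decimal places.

α = 0.75

Σσ²ᵢ = 1.51² + 1.63² + 1.64² + 1.70² = 10.5166
Covariances σ_ij = r_ij · s_i · s_j:
  σ(Q1,Q2) = 0.14 × 1.51 × 1.63 = 0.3446
  σ(Q1,Q3) = 0.53 × 1.51 × 1.64 = 1.3125
  σ(Q1,Q4) = 0.33 × 1.51 × 1.70 = 0.8471
  σ(Q2,Q3) = 0.43 × 1.63 × 1.64 = 1.1495
  σ(Q2,Q4) = 0.61 × 1.63 × 1.70 = 1.6903
  σ(Q3,Q4) = 0.49 × 1.64 × 1.70 = 1.3661
σ²_T = Σσ²ᵢ + 2·Σσ_ij = 10.5166 + 2 × 6.7101 = 23.9368
α = (4/3)·(1 − 10.5166/23.9368) = 0.75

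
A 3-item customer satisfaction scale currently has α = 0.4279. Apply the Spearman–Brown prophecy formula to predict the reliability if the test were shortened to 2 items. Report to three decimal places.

Length factor m = 2/3 = 0.6667
α' = m·α / (1 − (1−m)·α)
   = 2/3 × 0.4279 / (1 − (1 − 2/3) × 0.4279)
   = 0.2853 / 0.8574 = 0.333

predicted reliability = 0.333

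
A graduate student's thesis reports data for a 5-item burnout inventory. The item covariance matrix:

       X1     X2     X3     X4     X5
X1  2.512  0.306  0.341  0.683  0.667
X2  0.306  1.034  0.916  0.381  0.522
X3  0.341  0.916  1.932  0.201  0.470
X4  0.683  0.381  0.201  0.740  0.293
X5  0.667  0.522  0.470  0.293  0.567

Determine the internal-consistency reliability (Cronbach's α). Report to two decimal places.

ΣVar(i) = 2.512 + 1.034 + 1.932 + 0.740 + 0.567 = 6.785
Sum of the distinct covariances = 4.780
σ²_T = 6.785 + 2 × 4.780 = 16.345
α = (k/(k−1))·(1 − ΣVar(i)/σ²_T) = (5/4)·(1 − 6.785/16.345) = 0.73

Cronbach's α = 0.73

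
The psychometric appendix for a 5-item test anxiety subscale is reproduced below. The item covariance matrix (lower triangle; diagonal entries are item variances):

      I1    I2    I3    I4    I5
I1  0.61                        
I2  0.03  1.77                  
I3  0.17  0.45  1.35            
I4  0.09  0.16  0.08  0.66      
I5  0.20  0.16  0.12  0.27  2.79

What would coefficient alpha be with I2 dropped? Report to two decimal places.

coefficient alpha = 0.34

Remaining items: I1, I3, I4, I5 (k = 4).
sum of item variances = 0.61 + 1.35 + 0.66 + 2.79 = 5.41
σ²_total = 5.41 + 2 × 0.93 = 7.27
α (item deleted) = (4/3)·(1 − 5.41/7.27) = 0.34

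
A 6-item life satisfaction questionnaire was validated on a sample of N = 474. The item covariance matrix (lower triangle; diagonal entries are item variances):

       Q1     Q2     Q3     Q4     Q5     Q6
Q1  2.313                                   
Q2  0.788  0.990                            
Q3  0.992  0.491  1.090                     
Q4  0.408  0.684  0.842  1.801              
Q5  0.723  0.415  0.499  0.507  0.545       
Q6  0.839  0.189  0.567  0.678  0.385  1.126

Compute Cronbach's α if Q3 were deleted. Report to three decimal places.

Remaining items: Q1, Q2, Q4, Q5, Q6 (k = 5).
sum of item variances = 2.313 + 0.990 + 1.801 + 0.545 + 1.126 = 6.775
total variance = 6.775 + 2 × 5.616 = 18.007
α (item deleted) = (5/4)·(1 − 6.775/18.007) = 0.780

Cronbach's α = 0.780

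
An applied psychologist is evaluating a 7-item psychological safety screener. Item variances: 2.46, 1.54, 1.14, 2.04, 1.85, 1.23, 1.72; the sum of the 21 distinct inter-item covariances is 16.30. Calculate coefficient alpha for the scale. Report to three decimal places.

α = 0.853

Σσ²ᵢ = 2.46 + 1.54 + 1.14 + 2.04 + 1.85 + 1.23 + 1.72 = 11.98
Sum of distinct covariances = 16.30
σ²_T = Σσ²ᵢ + 2·Σcov = 11.98 + 2 × 16.30 = 44.58
α = (7/6)·(1 − 11.98/44.58) = 0.853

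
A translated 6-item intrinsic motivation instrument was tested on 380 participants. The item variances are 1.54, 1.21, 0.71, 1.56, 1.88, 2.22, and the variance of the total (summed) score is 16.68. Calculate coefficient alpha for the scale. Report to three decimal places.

Σσ²ᵢ = 1.54 + 1.21 + 0.71 + 1.56 + 1.88 + 2.22 = 9.12
α = (k/(k−1))·(1 − Σσ²ᵢ/σ²_T) = (6/5)·(1 − 9.12/16.68) = 0.544

coefficient alpha = 0.544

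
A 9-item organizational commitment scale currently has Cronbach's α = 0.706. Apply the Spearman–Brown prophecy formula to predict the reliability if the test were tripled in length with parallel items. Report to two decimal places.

predicted reliability = 0.88

Length factor m = 3
α' = m·α / (1 + (m−1)·α)
   = 3 × 0.706 / (1 + (3 − 1) × 0.706)
   = 2.1180 / 2.4120 = 0.88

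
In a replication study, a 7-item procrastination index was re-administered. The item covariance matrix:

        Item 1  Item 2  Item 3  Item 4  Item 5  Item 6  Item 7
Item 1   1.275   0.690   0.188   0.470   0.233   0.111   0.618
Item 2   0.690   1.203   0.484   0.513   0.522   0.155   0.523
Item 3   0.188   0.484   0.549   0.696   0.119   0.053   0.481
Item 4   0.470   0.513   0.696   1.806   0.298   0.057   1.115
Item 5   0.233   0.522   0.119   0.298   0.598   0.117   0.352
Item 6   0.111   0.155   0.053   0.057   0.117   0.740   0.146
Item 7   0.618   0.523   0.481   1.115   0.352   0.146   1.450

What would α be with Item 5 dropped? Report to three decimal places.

α = 0.771

Remaining items: Item 1, Item 2, Item 3, Item 4, Item 6, Item 7 (k = 6).
ΣVar(i) = 1.275 + 1.203 + 0.549 + 1.806 + 0.740 + 1.450 = 7.023
σ²_total = 7.023 + 2 × 6.300 = 19.623
α (item deleted) = (6/5)·(1 − 7.023/19.623) = 0.771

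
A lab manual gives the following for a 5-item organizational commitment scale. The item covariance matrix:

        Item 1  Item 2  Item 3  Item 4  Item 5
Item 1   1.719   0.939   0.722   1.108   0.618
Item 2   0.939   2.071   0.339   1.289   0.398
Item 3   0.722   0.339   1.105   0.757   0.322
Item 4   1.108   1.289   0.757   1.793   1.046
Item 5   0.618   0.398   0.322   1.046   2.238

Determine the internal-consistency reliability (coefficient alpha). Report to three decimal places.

sum of item variances = 1.719 + 2.071 + 1.105 + 1.793 + 2.238 = 8.926
Sum of the distinct covariances = 7.538
total variance = 8.926 + 2 × 7.538 = 24.002
α = (k/(k−1))·(1 − sum of item variances/total variance) = (5/4)·(1 − 8.926/24.002) = 0.785

α = 0.785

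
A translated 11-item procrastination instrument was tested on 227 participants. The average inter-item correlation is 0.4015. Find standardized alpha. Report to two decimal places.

Standardized α = k·r̄ / (1 + (k−1)·r̄) = 11 × 0.4015 / (1 + 10 × 0.4015)
  = 4.4165 / 5.0150 = 0.88

α = 0.88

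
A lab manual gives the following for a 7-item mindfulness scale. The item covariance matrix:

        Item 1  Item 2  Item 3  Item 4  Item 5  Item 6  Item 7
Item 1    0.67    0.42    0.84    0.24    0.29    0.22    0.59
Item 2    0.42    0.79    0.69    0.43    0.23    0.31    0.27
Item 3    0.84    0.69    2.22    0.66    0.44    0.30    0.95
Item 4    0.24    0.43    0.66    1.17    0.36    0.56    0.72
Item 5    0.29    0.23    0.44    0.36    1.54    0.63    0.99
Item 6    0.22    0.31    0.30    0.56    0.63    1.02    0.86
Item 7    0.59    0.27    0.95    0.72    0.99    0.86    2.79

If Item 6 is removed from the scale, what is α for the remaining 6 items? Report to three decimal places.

α = 0.767

Remaining items: Item 1, Item 2, Item 3, Item 4, Item 5, Item 7 (k = 6).
Σσᵢ² = 0.67 + 0.79 + 2.22 + 1.17 + 1.54 + 2.79 = 9.18
σ²_total = 9.18 + 2 × 8.12 = 25.42
α (item deleted) = (6/5)·(1 − 9.18/25.42) = 0.767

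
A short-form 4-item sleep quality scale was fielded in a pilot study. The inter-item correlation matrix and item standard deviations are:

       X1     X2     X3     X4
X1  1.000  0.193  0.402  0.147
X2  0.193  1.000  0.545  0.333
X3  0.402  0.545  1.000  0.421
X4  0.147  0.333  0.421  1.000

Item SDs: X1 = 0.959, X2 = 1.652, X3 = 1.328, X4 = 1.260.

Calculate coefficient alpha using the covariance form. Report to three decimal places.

α = 0.675

Σσ²ᵢ = 0.959² + 1.652² + 1.328² + 1.260² = 7.0000
Covariances σ_ij = r_ij · s_i · s_j:
  σ(X1,X2) = 0.193 × 0.959 × 1.652 = 0.3058
  σ(X1,X3) = 0.402 × 0.959 × 1.328 = 0.5120
  σ(X1,X4) = 0.147 × 0.959 × 1.260 = 0.1776
  σ(X2,X3) = 0.545 × 1.652 × 1.328 = 1.1957
  σ(X2,X4) = 0.333 × 1.652 × 1.260 = 0.6931
  σ(X3,X4) = 0.421 × 1.328 × 1.260 = 0.7045
σ²_T = Σσ²ᵢ + 2·Σσ_ij = 7.0000 + 2 × 3.5887 = 14.1774
α = (4/3)·(1 − 7.0000/14.1774) = 0.675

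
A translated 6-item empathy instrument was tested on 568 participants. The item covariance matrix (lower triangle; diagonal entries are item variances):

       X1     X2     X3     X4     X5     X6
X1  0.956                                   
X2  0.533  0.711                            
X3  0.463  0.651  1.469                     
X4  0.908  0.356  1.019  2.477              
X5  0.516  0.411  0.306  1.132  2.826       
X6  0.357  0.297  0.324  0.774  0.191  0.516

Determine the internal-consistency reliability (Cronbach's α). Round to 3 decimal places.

sum of item variances = 0.956 + 0.711 + 1.469 + 2.477 + 2.826 + 0.516 = 8.955
Σ_{i<j} σ_ij = 8.238
total variance = 8.955 + 2 × 8.238 = 25.431
α = (k/(k−1))·(1 − sum of item variances/total variance) = (6/5)·(1 − 8.955/25.431) = 0.777

α = 0.777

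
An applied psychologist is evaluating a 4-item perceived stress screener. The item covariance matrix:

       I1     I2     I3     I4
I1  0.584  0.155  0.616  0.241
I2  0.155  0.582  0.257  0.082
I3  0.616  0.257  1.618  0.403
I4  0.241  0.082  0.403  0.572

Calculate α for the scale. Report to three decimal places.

α = 0.681

ΣVar(i) = 0.584 + 0.582 + 1.618 + 0.572 = 3.356
Sum of off-diagonal covariances = 1.754
σ²_total = 3.356 + 2 × 1.754 = 6.864
α = (k/(k−1))·(1 − ΣVar(i)/σ²_total) = (4/3)·(1 − 3.356/6.864) = 0.681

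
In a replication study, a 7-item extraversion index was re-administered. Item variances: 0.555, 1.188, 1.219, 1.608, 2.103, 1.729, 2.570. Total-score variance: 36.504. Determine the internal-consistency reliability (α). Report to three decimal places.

α = 0.816

Σσᵢ² = 0.555 + 1.188 + 1.219 + 1.608 + 2.103 + 1.729 + 2.570 = 10.972
α = (k/(k−1))·(1 − Σσᵢ²/Var(T)) = (7/6)·(1 − 10.972/36.504) = 0.816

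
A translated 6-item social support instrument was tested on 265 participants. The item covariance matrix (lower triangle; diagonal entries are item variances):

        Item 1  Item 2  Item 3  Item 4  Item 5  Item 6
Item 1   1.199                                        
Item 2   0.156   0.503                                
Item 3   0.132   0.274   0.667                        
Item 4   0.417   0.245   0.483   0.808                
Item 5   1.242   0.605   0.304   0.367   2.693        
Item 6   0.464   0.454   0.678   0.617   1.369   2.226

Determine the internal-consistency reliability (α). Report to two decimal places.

α = 0.79

Σσᵢ² = 1.199 + 0.503 + 0.667 + 0.808 + 2.693 + 2.226 = 8.096
Sum of the distinct covariances = 7.807
total variance = 8.096 + 2 × 7.807 = 23.710
α = (k/(k−1))·(1 − Σσᵢ²/total variance) = (6/5)·(1 − 8.096/23.710) = 0.79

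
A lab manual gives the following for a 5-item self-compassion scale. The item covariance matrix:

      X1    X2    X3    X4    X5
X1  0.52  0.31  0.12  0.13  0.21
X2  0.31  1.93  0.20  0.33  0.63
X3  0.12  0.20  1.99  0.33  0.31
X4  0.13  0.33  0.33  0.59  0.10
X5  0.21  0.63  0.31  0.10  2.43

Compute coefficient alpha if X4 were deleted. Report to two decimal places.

coefficient alpha = 0.46

Remaining items: X1, X2, X3, X5 (k = 4).
Σσ²ᵢ = 0.52 + 1.93 + 1.99 + 2.43 = 6.87
σ²_T = 6.87 + 2 × 1.78 = 10.43
α (item deleted) = (4/3)·(1 − 6.87/10.43) = 0.46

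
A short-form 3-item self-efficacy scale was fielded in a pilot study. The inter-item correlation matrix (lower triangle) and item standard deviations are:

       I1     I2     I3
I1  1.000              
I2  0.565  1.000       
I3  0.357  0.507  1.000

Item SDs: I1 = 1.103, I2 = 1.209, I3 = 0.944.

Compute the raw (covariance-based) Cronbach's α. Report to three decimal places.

Σσ²ᵢ = 1.103² + 1.209² + 0.944² = 3.5694
Covariances σ_ij = r_ij · s_i · s_j:
  σ(I1,I2) = 0.565 × 1.103 × 1.209 = 0.7534
  σ(I1,I3) = 0.357 × 1.103 × 0.944 = 0.3717
  σ(I2,I3) = 0.507 × 1.209 × 0.944 = 0.5786
σ²_T = Σσ²ᵢ + 2·Σσ_ij = 3.5694 + 2 × 1.7037 = 6.9768
α = (3/2)·(1 − 3.5694/6.9768) = 0.733

α = 0.733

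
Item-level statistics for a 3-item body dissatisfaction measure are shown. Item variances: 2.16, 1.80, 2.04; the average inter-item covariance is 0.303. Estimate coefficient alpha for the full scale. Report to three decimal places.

coefficient alpha = 0.349

Σσ²ᵢ = 2.16 + 1.80 + 2.04 = 6.00
Sum of the 3 distinct covariances = 3 × 0.303 = 0.909
σ²_T = Σσ²ᵢ + 2·Σcov = 6.00 + 2 × 0.909 = 7.818
α = (3/2)·(1 − 6.00/7.818) = 0.349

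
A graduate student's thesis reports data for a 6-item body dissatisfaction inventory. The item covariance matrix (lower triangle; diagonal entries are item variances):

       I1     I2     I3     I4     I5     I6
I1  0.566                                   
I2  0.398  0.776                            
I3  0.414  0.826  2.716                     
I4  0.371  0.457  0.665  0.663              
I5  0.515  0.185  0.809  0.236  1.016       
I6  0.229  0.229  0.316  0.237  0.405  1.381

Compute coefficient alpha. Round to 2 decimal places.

Σσᵢ² = 0.566 + 0.776 + 2.716 + 0.663 + 1.016 + 1.381 = 7.118
Σ_{i<j} σ_ij = 6.292
total variance = 7.118 + 2 × 6.292 = 19.702
α = (k/(k−1))·(1 − Σσᵢ²/total variance) = (6/5)·(1 − 7.118/19.702) = 0.77

α = 0.77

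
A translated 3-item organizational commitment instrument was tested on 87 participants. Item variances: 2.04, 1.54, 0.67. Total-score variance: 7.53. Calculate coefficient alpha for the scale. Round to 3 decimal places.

α = 0.653

Σσᵢ² = 2.04 + 1.54 + 0.67 = 4.25
α = (k/(k−1))·(1 − Σσᵢ²/Var(T)) = (3/2)·(1 − 4.25/7.53) = 0.653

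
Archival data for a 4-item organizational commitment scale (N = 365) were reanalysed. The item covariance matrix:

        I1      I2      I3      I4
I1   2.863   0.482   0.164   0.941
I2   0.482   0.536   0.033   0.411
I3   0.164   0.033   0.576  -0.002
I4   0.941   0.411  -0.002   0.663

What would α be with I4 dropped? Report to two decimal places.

α = 0.38

Remaining items: I1, I2, I3 (k = 3).
Σσᵢ² = 2.863 + 0.536 + 0.576 = 3.975
total variance = 3.975 + 2 × 0.679 = 5.333
α (item deleted) = (3/2)·(1 − 3.975/5.333) = 0.38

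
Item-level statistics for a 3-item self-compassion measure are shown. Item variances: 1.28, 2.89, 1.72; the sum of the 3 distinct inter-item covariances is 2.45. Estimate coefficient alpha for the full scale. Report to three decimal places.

α = 0.681

sum of item variances = 1.28 + 2.89 + 1.72 = 5.89
Sum of distinct covariances = 2.45
Var(T) = sum of item variances + 2·Σcov = 5.89 + 2 × 2.45 = 10.79
α = (3/2)·(1 − 5.89/10.79) = 0.681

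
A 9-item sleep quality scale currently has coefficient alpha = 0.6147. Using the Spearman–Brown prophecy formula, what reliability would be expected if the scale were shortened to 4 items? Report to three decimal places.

predicted reliability = 0.415

Length factor m = 4/9 = 0.4444
α' = m·α / (1 − (1−m)·α)
   = 4/9 × 0.6147 / (1 − (1 − 4/9) × 0.6147)
   = 0.2732 / 0.6585 = 0.415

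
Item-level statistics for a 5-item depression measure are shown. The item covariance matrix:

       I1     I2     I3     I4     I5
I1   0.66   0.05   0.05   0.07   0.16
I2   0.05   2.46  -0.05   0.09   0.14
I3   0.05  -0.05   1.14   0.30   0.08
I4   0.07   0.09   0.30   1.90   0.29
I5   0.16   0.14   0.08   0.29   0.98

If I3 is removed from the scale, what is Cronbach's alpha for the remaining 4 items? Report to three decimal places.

α = 0.281

Remaining items: I1, I2, I4, I5 (k = 4).
sum of item variances = 0.66 + 2.46 + 1.90 + 0.98 = 6.00
σ²_T = 6.00 + 2 × 0.80 = 7.60
α (item deleted) = (4/3)·(1 − 6.00/7.60) = 0.281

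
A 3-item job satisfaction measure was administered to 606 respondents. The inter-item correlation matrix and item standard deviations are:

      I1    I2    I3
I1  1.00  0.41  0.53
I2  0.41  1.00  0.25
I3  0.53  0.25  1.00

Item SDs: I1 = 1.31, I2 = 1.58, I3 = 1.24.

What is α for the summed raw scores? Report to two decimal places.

α = 0.65

Σσ²ᵢ = 1.31² + 1.58² + 1.24² = 5.7501
Covariances σ_ij = r_ij · s_i · s_j:
  σ(I1,I2) = 0.41 × 1.31 × 1.58 = 0.8486
  σ(I1,I3) = 0.53 × 1.31 × 1.24 = 0.8609
  σ(I2,I3) = 0.25 × 1.58 × 1.24 = 0.4898
σ²_T = Σσ²ᵢ + 2·Σσ_ij = 5.7501 + 2 × 2.1993 = 10.1487
α = (3/2)·(1 − 5.7501/10.1487) = 0.65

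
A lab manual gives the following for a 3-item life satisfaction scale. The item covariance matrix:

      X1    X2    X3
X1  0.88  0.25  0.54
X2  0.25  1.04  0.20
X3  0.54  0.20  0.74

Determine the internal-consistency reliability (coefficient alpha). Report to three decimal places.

Σσᵢ² = 0.88 + 1.04 + 0.74 = 2.66
Sum of the distinct covariances = 0.99
σ²_T = 2.66 + 2 × 0.99 = 4.64
α = (k/(k−1))·(1 − Σσᵢ²/σ²_T) = (3/2)·(1 − 2.66/4.64) = 0.640

coefficient alpha = 0.640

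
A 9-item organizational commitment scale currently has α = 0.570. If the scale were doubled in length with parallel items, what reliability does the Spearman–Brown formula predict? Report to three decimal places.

Length factor m = 2
α' = m·α / (1 + (m−1)·α)
   = 2 × 0.570 / (1 + (2 − 1) × 0.570)
   = 1.1400 / 1.5700 = 0.726

predicted reliability = 0.726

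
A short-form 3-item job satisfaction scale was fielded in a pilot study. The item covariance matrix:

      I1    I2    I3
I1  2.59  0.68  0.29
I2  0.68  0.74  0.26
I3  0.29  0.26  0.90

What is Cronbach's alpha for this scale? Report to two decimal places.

Cronbach's alpha = 0.55

Σσᵢ² = 2.59 + 0.74 + 0.90 = 4.23
Σ_{i<j} σ_ij = 1.23
Var(T) = 4.23 + 2 × 1.23 = 6.69
α = (k/(k−1))·(1 − Σσᵢ²/Var(T)) = (3/2)·(1 − 4.23/6.69) = 0.55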